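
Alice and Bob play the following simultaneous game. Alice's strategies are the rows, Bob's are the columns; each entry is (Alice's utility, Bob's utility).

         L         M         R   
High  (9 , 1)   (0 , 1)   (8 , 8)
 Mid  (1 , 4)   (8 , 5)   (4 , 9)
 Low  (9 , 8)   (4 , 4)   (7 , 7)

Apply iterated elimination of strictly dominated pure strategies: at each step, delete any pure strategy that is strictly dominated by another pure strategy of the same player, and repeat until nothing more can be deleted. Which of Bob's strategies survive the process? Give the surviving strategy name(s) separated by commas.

Bob's strategy M is strictly dominated by R (High: 8>1, Mid: 9>5, Low: 7>4) and is removed.
Row Mid is eliminated: High beats it against every remaining column (L: 9>1, R: 8>4).
Among the remaining strategies, none is strictly dominated by another pure strategy of the same player, so the elimination stops.
Surviving strategies — Alice: {High, Low}; Bob: {L, R}.

L, R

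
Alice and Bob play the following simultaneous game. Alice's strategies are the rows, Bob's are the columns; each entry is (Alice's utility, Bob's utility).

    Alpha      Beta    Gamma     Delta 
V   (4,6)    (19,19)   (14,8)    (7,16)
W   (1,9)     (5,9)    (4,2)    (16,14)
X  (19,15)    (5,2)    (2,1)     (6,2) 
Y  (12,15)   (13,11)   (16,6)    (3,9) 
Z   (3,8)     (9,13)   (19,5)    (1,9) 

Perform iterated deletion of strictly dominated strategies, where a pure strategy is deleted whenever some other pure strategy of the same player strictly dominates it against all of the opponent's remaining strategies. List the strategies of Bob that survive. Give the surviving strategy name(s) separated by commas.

Alpha, Beta, Delta

Bob's strategy Gamma is strictly dominated by Beta (V: 19>8, W: 9>2, X: 2>1, Y: 11>6, Z: 13>5) and is removed.
Alice's strategy Z is strictly dominated by V (Alpha: 4>3, Beta: 19>9, Delta: 7>1) and is removed.
Among the remaining strategies, none is strictly dominated by another pure strategy of the same player, so the elimination stops.
Surviving strategies — Alice: {V, W, X, Y}; Bob: {Alpha, Beta, Delta}.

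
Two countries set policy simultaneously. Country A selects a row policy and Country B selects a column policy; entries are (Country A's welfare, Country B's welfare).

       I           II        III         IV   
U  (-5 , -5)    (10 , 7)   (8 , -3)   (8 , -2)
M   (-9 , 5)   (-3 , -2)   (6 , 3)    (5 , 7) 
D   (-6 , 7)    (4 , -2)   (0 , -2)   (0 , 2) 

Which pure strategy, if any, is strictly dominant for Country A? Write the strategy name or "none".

U

U vs M: I: -5>-9, II: 10>-3, III: 8>6, IV: 8>5.
U vs D: I: -5>-6, II: 10>4, III: 8>0, IV: 8>0.
U strictly beats every other strategy against every opponent action, so it is strictly dominant.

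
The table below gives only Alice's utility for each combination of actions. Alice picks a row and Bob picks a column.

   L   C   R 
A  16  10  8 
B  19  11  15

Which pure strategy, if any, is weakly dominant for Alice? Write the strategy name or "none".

B

B vs A: L: 19>16, C: 11>10, R: 15>8.
B is at least as good as every other strategy against every opponent action, so it is weakly dominant.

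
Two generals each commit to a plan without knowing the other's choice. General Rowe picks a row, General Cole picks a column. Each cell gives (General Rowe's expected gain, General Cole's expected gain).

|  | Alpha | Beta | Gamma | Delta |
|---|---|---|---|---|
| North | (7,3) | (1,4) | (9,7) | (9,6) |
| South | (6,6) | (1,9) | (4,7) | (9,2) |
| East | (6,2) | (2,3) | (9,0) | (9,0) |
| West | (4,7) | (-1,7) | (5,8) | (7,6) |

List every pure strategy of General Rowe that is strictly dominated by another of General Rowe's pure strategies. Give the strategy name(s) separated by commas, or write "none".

North is not dominated — it holds its own against South at Alpha (7>6); East at Alpha (7>6); West at Alpha (7>4).
South: no other strategy beats it everywhere (North at Beta (1=1); East at Alpha (6=6); West at Alpha (6>4)).
East is not dominated — it holds its own against North at Beta (2>1); South at Alpha (6=6); West at Alpha (6>4).
West is strictly dominated by North (Alpha: 7>4, Beta: 1>-1, Gamma: 9>5, Delta: 9>7).

West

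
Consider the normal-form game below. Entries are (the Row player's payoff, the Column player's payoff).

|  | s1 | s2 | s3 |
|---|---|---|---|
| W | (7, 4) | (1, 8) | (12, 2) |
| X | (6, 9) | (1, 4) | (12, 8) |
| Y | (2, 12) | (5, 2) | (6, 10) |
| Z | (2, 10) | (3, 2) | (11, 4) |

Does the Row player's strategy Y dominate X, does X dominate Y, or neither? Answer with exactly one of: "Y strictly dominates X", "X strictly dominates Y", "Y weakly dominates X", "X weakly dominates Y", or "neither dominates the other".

Y's payoffs vs X's, by the Column player's action — s1: 2<6, s2: 5>1, s3: 6<12.
Y does better at s2 but worse at s1, s3; neither strategy dominates the other.

neither dominates the other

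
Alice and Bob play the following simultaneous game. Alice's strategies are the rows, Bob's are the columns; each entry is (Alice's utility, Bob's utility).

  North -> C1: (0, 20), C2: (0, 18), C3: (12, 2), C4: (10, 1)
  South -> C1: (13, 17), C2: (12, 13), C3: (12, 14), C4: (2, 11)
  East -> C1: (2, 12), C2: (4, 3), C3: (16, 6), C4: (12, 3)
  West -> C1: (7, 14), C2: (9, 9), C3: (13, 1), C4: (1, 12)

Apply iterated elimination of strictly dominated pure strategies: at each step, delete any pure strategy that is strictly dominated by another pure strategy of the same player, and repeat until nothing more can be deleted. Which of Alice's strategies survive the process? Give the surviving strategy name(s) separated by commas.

South

For Alice, East strictly dominates North on the remaining columns (C1: 2>0, C2: 4>0, C3: 16>12, C4: 12>10); eliminate North.
Column C2 is eliminated: C1 beats it against every remaining row (South: 17>13, East: 12>3, West: 14>9).
Bob's strategy C3 is strictly dominated by C1 (South: 17>14, East: 12>6, West: 14>1) and is removed.
For Alice, South strictly dominates West on the remaining columns (C1: 13>7, C4: 2>1); eliminate West.
For Bob, C1 strictly dominates C4 on the remaining rows (South: 17>11, East: 12>3); eliminate C4.
Row East is eliminated: South beats it against every remaining column (C1: 13>2).
Among the remaining strategies, none is strictly dominated by another pure strategy of the same player, so the elimination stops.
Surviving strategies — Alice: {South}; Bob: {C1}.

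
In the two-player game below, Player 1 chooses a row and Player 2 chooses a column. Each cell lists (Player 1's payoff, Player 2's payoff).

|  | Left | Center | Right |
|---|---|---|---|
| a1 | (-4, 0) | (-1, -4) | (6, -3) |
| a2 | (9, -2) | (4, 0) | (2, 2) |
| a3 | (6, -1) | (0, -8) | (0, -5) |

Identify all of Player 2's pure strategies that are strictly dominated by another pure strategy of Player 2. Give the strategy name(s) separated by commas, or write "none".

Center

Left: no other strategy beats it everywhere (Center at a1 (0>-4); Right at a1 (0>-3)).
Center: dominated, since Right does at least as well everywhere (a1: -3>-4, a2: 2>0, a3: -5>-8).
Right is not dominated — it holds its own against Left at a2 (2>-2); Center at a1 (-3>-4).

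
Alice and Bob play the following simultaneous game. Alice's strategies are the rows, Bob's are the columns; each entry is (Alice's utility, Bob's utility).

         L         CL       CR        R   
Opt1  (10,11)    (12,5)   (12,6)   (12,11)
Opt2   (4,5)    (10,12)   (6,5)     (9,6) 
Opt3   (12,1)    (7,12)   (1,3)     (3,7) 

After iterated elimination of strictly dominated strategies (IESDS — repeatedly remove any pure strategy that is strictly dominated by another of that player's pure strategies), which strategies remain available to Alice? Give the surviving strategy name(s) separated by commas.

Row Opt2 is eliminated: Opt1 beats it against every remaining column (L: 10>4, CL: 12>10, CR: 12>6, R: 12>9).
Column CR is eliminated: R beats it against every remaining row (Opt1: 11>6, Opt3: 7>3).
Among the remaining strategies, none is strictly dominated by another pure strategy of the same player, so the elimination stops.
Surviving strategies — Alice: {Opt1, Opt3}; Bob: {L, CL, R}.

Opt1, Opt3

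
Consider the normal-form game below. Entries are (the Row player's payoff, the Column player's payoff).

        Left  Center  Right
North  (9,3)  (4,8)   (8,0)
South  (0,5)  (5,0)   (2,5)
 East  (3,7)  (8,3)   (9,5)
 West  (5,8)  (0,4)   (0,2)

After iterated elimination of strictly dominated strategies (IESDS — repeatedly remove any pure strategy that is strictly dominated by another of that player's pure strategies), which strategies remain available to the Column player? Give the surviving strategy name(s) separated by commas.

The Row player's strategy South is strictly dominated by East (Left: 3>0, Center: 8>5, Right: 9>2) and is removed.
For the Row player, North strictly dominates West on the remaining columns (Left: 9>5, Center: 4>0, Right: 8>0); eliminate West.
The Column player's strategy Right is strictly dominated by Left (North: 3>0, East: 7>5) and is removed.
Among the remaining strategies, none is strictly dominated by another pure strategy of the same player, so the elimination stops.
Surviving strategies — the Row player: {North, East}; the Column player: {Left, Center}.

Left, Center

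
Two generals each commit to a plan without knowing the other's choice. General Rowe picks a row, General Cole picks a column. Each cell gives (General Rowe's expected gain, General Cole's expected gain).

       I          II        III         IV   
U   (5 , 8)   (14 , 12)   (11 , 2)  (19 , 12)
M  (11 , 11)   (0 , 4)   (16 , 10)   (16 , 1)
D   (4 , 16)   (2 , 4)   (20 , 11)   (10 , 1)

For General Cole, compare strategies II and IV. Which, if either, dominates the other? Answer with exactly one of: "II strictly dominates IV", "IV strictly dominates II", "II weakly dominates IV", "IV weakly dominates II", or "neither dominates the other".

II weakly dominates IV

II's payoffs vs IV's, by General Rowe's action — U: 12=12, M: 4>1, D: 4>1.
II is at least as good everywhere and strictly better somewhere (tied only at U), so II weakly but not strictly dominates IV.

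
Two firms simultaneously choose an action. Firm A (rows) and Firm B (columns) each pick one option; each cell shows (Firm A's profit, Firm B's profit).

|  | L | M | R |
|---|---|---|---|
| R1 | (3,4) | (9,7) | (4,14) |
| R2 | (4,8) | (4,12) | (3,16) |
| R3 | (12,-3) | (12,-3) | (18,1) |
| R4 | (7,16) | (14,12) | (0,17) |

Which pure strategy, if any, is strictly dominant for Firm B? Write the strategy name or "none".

R

R vs L: R1: 14>4, R2: 16>8, R3: 1>-3, R4: 17>16.
R vs M: R1: 14>7, R2: 16>12, R3: 1>-3, R4: 17>12.
R strictly beats every other strategy against every opponent action, so it is strictly dominant.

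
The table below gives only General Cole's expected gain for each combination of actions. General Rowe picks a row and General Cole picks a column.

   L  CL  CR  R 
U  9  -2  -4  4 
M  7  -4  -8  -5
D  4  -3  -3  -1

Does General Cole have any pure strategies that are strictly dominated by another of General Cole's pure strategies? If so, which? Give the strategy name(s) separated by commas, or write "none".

CL, CR, R

L: no other strategy beats it everywhere (CL at U (9>-2); CR at U (9>-4); R at U (9>4)).
L strictly dominates CL — U: 9>-2, M: 7>-4, D: 4>-3.
CR is strictly dominated by L (U: 9>-4, M: 7>-8, D: 4>-3).
L strictly dominates R — U: 9>4, M: 7>-5, D: 4>-1.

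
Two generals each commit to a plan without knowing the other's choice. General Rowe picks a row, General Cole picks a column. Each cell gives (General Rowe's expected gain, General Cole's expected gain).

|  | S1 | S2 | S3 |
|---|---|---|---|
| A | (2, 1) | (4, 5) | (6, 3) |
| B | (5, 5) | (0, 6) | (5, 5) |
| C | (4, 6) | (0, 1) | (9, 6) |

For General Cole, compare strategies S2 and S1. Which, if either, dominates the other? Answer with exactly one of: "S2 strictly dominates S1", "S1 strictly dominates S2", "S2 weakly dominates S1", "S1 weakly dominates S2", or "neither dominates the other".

neither dominates the other

S2's payoffs vs S1's, by General Rowe's action — A: 5>1, B: 6>5, C: 1<6.
S2 does better at A, B but worse at C; neither strategy dominates the other.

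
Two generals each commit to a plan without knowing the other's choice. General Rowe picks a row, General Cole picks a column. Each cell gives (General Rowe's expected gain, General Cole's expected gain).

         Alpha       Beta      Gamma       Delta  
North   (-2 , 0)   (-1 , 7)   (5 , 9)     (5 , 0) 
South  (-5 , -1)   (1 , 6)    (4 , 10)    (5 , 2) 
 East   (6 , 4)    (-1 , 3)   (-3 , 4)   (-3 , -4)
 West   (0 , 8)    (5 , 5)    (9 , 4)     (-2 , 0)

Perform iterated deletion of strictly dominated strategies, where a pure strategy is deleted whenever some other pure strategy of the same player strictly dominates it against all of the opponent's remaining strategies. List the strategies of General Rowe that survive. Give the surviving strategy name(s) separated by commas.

East, West

General Cole's strategy Delta is strictly dominated by Beta (North: 7>0, South: 6>2, East: 3>-4, West: 5>0) and is removed.
General Rowe's strategy North is strictly dominated by West (Alpha: 0>-2, Beta: 5>-1, Gamma: 9>5) and is removed.
For General Rowe, West strictly dominates South on the remaining columns (Alpha: 0>-5, Beta: 5>1, Gamma: 9>4); eliminate South.
General Cole's strategy Beta is strictly dominated by Alpha (East: 4>3, West: 8>5) and is removed.
Among the remaining strategies, none is strictly dominated by another pure strategy of the same player, so the elimination stops.
Surviving strategies — General Rowe: {East, West}; General Cole: {Alpha, Gamma}.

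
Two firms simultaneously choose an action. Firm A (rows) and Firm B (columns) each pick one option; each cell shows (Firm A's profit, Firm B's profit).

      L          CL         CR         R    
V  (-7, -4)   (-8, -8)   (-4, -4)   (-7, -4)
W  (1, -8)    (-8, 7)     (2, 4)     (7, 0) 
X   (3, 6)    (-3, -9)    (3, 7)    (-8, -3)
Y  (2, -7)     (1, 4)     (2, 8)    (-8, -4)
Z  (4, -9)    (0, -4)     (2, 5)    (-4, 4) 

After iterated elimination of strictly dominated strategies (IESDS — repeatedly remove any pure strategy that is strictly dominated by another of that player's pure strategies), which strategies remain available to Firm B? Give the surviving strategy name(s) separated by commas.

Row V is eliminated: Z beats it against every remaining column (L: 4>-7, CL: 0>-8, CR: 2>-4, R: -4>-7).
Column L is eliminated: CR beats it against every remaining row (W: 4>-8, X: 7>6, Y: 8>-7, Z: 5>-9).
Column R is eliminated: CR beats it against every remaining row (W: 4>0, X: 7>-3, Y: 8>-4, Z: 5>4).
Row W is eliminated: X beats it against every remaining column (CL: -3>-8, CR: 3>2).
For Firm B, CR strictly dominates CL on the remaining rows (X: 7>-9, Y: 8>4, Z: 5>-4); eliminate CL.
For Firm A, X strictly dominates Y on the remaining columns (CR: 3>2); eliminate Y.
Firm A's strategy Z is strictly dominated by X (CR: 3>2) and is removed.
Among the remaining strategies, none is strictly dominated by another pure strategy of the same player, so the elimination stops.
Surviving strategies — Firm A: {X}; Firm B: {CR}.

CR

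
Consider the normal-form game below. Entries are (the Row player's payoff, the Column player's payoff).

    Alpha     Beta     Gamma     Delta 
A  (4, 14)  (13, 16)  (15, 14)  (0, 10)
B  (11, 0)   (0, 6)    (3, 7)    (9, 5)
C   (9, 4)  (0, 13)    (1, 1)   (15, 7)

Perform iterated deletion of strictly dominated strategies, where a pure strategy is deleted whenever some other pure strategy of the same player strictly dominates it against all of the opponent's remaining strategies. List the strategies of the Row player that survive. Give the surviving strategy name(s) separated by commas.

The Column player's strategy Alpha is strictly dominated by Beta (A: 16>14, B: 6>0, C: 13>4) and is removed.
Column Delta is eliminated: Beta beats it against every remaining row (A: 16>10, B: 6>5, C: 13>7).
For the Row player, A strictly dominates B on the remaining columns (Beta: 13>0, Gamma: 15>3); eliminate B.
The Row player's strategy C is strictly dominated by A (Beta: 13>0, Gamma: 15>1) and is removed.
Column Gamma is eliminated: Beta beats it against every remaining row (A: 16>14).
Among the remaining strategies, none is strictly dominated by another pure strategy of the same player, so the elimination stops.
Surviving strategies — the Row player: {A}; the Column player: {Beta}.

A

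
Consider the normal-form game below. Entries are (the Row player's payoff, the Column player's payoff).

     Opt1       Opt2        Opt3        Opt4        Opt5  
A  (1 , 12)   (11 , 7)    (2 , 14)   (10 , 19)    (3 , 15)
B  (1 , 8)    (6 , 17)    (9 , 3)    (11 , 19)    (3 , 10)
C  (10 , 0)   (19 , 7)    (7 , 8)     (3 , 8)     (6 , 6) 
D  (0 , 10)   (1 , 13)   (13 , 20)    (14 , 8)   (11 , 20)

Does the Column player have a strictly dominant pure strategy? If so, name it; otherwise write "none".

Opt1 fails to dominate Opt2 at B (8<17).
Opt2 fails to dominate Opt1 at A (7<12).
Opt3 fails to dominate Opt1 at B (3<8).
Opt4 fails to dominate Opt1 at D (8<10).
Opt5 fails to dominate Opt2 at B (10<17).
No single strategy dominates all the others.

none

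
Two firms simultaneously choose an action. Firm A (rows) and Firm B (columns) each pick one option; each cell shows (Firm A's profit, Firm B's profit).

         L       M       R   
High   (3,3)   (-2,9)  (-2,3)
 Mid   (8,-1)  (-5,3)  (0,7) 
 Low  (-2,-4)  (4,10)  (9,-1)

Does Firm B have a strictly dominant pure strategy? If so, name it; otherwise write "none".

L fails to dominate M at High (3<9).
M fails to dominate R at Mid (3<7).
R fails to dominate L at High (3=3).
No single strategy dominates all the others.

none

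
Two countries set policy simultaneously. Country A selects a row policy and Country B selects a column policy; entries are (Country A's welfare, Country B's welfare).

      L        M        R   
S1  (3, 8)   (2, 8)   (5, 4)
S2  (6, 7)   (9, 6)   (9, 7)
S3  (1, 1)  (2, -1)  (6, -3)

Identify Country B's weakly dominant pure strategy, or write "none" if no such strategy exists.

L vs M: S1: 8=8, S2: 7>6, S3: 1>-1.
L vs R: S1: 8>4, S2: 7=7, S3: 1>-3.
L is at least as good as every other strategy against every opponent action, so it is weakly dominant.

L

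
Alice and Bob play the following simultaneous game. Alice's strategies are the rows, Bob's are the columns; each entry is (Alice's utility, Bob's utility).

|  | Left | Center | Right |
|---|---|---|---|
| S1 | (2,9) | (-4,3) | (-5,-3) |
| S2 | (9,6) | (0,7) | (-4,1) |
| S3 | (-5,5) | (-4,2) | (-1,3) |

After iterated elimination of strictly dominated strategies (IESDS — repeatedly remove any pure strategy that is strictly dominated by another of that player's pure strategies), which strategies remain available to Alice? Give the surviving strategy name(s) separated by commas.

S2

Row S1 is eliminated: S2 beats it against every remaining column (Left: 9>2, Center: 0>-4, Right: -4>-5).
Bob's strategy Right is strictly dominated by Left (S2: 6>1, S3: 5>3) and is removed.
For Alice, S2 strictly dominates S3 on the remaining columns (Left: 9>-5, Center: 0>-4); eliminate S3.
Bob's strategy Left is strictly dominated by Center (S2: 7>6) and is removed.
Among the remaining strategies, none is strictly dominated by another pure strategy of the same player, so the elimination stops.
Surviving strategies — Alice: {S2}; Bob: {Center}.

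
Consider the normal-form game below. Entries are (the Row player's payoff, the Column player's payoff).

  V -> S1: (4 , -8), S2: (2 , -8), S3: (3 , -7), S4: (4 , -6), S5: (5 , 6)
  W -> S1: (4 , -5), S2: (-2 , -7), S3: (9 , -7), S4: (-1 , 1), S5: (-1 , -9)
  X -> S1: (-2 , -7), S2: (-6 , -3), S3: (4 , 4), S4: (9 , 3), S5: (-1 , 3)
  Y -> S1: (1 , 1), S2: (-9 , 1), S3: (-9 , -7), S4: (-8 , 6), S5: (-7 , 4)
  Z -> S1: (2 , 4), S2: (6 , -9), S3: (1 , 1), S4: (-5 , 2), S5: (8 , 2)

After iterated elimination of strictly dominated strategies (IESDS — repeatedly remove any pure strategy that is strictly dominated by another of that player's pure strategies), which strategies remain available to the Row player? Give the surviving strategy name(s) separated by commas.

V, W, X, Z

The Row player's strategy Y is strictly dominated by V (S1: 4>1, S2: 2>-9, S3: 3>-9, S4: 4>-8, S5: 5>-7) and is removed.
Column S2 is eliminated: S4 beats it against every remaining row (V: -6>-8, W: 1>-7, X: 3>-3, Z: 2>-9).
Among the remaining strategies, none is strictly dominated by another pure strategy of the same player, so the elimination stops.
Surviving strategies — the Row player: {V, W, X, Z}; the Column player: {S1, S3, S4, S5}.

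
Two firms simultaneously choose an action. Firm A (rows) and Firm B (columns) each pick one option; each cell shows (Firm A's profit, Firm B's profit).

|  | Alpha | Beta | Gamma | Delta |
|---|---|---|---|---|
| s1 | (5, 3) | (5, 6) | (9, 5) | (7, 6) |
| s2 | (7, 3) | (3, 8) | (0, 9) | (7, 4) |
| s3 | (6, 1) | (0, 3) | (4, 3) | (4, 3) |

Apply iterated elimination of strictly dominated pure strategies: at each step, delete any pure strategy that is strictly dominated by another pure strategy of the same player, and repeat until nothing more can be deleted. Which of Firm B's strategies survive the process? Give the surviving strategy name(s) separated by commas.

For Firm B, Beta strictly dominates Alpha on the remaining rows (s1: 6>3, s2: 8>3, s3: 3>1); eliminate Alpha.
Row s3 is eliminated: s1 beats it against every remaining column (Beta: 5>0, Gamma: 9>4, Delta: 7>4).
Among the remaining strategies, none is strictly dominated by another pure strategy of the same player, so the elimination stops.
Surviving strategies — Firm A: {s1, s2}; Firm B: {Beta, Gamma, Delta}.

Beta, Gamma, Delta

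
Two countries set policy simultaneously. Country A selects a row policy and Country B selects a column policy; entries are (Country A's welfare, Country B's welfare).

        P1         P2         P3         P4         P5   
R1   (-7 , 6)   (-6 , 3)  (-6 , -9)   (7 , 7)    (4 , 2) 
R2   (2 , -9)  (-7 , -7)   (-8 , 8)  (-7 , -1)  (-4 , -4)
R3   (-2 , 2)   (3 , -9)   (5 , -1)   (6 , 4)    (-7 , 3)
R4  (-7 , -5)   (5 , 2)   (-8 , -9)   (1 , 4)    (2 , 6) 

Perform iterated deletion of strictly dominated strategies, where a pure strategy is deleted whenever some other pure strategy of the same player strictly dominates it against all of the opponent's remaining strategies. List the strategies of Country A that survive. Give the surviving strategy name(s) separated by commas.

Country B's strategy P1 is strictly dominated by P4 (R1: 7>6, R2: -1>-9, R3: 4>2, R4: 4>-5) and is removed.
Country A's strategy R2 is strictly dominated by R1 (P2: -6>-7, P3: -6>-8, P4: 7>-7, P5: 4>-4) and is removed.
Column P2 is eliminated: P4 beats it against every remaining row (R1: 7>3, R3: 4>-9, R4: 4>2).
Row R4 is eliminated: R1 beats it against every remaining column (P3: -6>-8, P4: 7>1, P5: 4>2).
Column P3 is eliminated: P4 beats it against every remaining row (R1: 7>-9, R3: 4>-1).
Country A's strategy R3 is strictly dominated by R1 (P4: 7>6, P5: 4>-7) and is removed.
Column P5 is eliminated: P4 beats it against every remaining row (R1: 7>2).
Among the remaining strategies, none is strictly dominated by another pure strategy of the same player, so the elimination stops.
Surviving strategies — Country A: {R1}; Country B: {P4}.

R1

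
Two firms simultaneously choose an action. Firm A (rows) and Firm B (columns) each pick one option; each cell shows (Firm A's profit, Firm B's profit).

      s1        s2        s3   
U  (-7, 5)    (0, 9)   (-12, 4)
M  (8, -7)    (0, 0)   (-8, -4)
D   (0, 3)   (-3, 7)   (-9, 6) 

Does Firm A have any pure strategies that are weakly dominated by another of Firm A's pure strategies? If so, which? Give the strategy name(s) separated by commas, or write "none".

U, D

U is weakly dominated by M (s1: 8>-7, s2: 0=0, s3: -8>-12).
M: no other strategy beats it everywhere (U at s1 (8>-7); D at s1 (8>0)).
D: dominated, since M does at least as well everywhere (s1: 8>0, s2: 0>-3, s3: -8>-9).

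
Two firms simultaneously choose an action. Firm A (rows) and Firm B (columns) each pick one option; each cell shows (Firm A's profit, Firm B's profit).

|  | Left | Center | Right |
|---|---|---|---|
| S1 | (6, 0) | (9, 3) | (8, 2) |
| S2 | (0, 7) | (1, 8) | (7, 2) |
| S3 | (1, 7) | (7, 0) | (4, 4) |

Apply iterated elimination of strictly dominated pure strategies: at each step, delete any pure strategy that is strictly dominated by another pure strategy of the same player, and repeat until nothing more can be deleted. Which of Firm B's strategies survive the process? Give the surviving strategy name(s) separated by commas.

Center

For Firm A, S1 strictly dominates S2 on the remaining columns (Left: 6>0, Center: 9>1, Right: 8>7); eliminate S2.
Row S3 is eliminated: S1 beats it against every remaining column (Left: 6>1, Center: 9>7, Right: 8>4).
Column Left is eliminated: Center beats it against every remaining row (S1: 3>0).
Column Right is eliminated: Center beats it against every remaining row (S1: 3>2).
Among the remaining strategies, none is strictly dominated by another pure strategy of the same player, so the elimination stops.
Surviving strategies — Firm A: {S1}; Firm B: {Center}.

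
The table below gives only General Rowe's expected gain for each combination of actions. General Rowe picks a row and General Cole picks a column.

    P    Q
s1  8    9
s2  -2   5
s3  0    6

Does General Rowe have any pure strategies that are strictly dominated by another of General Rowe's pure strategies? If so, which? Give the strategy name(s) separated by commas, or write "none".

s2, s3

s1 is not dominated — it holds its own against s2 at P (8>-2); s3 at P (8>0).
s2: dominated, since s1 does at least as well everywhere (P: 8>-2, Q: 9>5).
s3: dominated, since s1 does at least as well everywhere (P: 8>0, Q: 9>6).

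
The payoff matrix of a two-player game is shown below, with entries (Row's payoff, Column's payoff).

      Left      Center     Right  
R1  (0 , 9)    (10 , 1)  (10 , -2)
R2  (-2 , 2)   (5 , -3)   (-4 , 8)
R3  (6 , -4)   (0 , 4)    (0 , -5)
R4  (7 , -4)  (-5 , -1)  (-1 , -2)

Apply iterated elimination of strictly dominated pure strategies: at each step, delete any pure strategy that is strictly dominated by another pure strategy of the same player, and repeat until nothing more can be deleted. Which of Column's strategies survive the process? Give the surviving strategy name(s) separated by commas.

Left, Center

Row's strategy R2 is strictly dominated by R1 (Left: 0>-2, Center: 10>5, Right: 10>-4) and is removed.
For Column, Center strictly dominates Right on the remaining rows (R1: 1>-2, R3: 4>-5, R4: -1>-2); eliminate Right.
Among the remaining strategies, none is strictly dominated by another pure strategy of the same player, so the elimination stops.
Surviving strategies — Row: {R1, R3, R4}; Column: {Left, Center}.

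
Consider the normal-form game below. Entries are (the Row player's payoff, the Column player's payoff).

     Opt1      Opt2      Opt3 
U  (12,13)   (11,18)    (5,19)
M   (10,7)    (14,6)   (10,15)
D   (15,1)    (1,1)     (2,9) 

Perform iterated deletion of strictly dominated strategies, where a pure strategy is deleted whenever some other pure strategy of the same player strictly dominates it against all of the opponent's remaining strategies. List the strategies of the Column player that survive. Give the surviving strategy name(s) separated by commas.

For the Column player, Opt3 strictly dominates Opt1 on the remaining rows (U: 19>13, M: 15>7, D: 9>1); eliminate Opt1.
The Row player's strategy U is strictly dominated by M (Opt2: 14>11, Opt3: 10>5) and is removed.
Row D is eliminated: M beats it against every remaining column (Opt2: 14>1, Opt3: 10>2).
Column Opt2 is eliminated: Opt3 beats it against every remaining row (M: 15>6).
Among the remaining strategies, none is strictly dominated by another pure strategy of the same player, so the elimination stops.
Surviving strategies — the Row player: {M}; the Column player: {Opt3}.

Opt3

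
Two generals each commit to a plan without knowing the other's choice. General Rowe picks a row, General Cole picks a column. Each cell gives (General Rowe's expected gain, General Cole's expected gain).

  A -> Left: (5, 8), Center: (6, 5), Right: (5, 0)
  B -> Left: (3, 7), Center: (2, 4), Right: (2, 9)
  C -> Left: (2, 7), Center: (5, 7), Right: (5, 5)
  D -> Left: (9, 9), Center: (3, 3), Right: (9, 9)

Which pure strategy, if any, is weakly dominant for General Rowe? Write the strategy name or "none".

none

A fails to dominate D at Left (5<9).
B fails to dominate A at Left (3<5).
C fails to dominate A at Left (2<5).
D fails to dominate A at Center (3<6).
No single strategy dominates all the others.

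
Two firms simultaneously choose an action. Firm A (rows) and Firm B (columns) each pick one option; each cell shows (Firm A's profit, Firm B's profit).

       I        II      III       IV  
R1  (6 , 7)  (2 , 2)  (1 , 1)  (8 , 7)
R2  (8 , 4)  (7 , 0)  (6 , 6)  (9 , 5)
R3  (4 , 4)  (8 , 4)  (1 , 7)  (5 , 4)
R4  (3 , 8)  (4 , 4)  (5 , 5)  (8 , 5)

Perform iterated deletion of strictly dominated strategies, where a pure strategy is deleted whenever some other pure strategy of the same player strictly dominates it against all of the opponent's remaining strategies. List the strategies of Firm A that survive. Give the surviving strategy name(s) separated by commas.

R2

Firm A's strategy R1 is strictly dominated by R2 (I: 8>6, II: 7>2, III: 6>1, IV: 9>8) and is removed.
Row R4 is eliminated: R2 beats it against every remaining column (I: 8>3, II: 7>4, III: 6>5, IV: 9>8).
Firm B's strategy I is strictly dominated by III (R2: 6>4, R3: 7>4) and is removed.
Column II is eliminated: III beats it against every remaining row (R2: 6>0, R3: 7>4).
For Firm A, R2 strictly dominates R3 on the remaining columns (III: 6>1, IV: 9>5); eliminate R3.
Firm B's strategy IV is strictly dominated by III (R2: 6>5) and is removed.
Among the remaining strategies, none is strictly dominated by another pure strategy of the same player, so the elimination stops.
Surviving strategies — Firm A: {R2}; Firm B: {III}.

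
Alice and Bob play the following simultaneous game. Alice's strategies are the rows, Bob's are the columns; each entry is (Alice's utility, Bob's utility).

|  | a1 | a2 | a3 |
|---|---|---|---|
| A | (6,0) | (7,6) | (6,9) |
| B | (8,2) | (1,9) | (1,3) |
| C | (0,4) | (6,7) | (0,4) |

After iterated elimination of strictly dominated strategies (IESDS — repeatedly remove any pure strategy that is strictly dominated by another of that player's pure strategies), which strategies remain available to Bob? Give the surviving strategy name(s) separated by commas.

For Alice, A strictly dominates C on the remaining columns (a1: 6>0, a2: 7>6, a3: 6>0); eliminate C.
For Bob, a2 strictly dominates a1 on the remaining rows (A: 6>0, B: 9>2); eliminate a1.
For Alice, A strictly dominates B on the remaining columns (a2: 7>1, a3: 6>1); eliminate B.
Bob's strategy a2 is strictly dominated by a3 (A: 9>6) and is removed.
Among the remaining strategies, none is strictly dominated by another pure strategy of the same player, so the elimination stops.
Surviving strategies — Alice: {A}; Bob: {a3}.

a3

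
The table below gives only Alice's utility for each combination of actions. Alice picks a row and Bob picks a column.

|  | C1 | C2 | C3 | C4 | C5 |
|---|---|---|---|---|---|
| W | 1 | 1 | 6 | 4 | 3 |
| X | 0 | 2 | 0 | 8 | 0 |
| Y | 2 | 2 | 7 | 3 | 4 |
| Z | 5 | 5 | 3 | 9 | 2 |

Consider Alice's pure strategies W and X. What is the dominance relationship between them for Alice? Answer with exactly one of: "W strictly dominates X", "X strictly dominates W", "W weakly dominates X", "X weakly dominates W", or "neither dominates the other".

neither dominates the other

W's payoffs vs X's, by Bob's action — C1: 1>0, C2: 1<2, C3: 6>0, C4: 4<8, C5: 3>0.
W does better at C1, C3, C5 but worse at C2, C4; neither strategy dominates the other.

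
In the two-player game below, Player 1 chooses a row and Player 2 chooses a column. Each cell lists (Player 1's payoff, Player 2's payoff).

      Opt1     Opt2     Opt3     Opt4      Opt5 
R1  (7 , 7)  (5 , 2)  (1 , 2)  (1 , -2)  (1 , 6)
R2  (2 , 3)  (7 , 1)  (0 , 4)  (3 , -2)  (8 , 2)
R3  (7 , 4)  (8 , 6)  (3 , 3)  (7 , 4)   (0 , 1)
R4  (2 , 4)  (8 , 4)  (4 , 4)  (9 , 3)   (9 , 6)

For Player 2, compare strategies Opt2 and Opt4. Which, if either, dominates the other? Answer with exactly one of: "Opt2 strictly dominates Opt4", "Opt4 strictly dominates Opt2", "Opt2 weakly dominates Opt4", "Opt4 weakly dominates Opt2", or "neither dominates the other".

Opt2's payoffs vs Opt4's, by Player 1's action — R1: 2>-2, R2: 1>-2, R3: 6>4, R4: 4>3.
Every comparison favours Opt2, so Opt2 strictly dominates Opt4.

Opt2 strictly dominates Opt4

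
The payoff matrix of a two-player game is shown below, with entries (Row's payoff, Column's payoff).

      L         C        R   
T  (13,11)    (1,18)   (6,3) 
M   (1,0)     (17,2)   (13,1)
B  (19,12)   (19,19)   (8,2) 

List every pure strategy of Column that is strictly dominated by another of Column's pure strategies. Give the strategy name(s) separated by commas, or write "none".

L is strictly dominated by C (T: 18>11, M: 2>0, B: 19>12).
C is not dominated — it holds its own against L at T (18>11); R at T (18>3).
R is strictly dominated by C (T: 18>3, M: 2>1, B: 19>2).

L, R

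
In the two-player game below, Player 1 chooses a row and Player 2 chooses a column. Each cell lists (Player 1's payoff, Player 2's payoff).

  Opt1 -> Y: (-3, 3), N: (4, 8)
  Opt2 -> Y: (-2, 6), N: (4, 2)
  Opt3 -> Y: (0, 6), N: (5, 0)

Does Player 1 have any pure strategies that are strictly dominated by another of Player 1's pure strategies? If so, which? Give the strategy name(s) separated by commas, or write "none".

Opt1, Opt2

Opt1: dominated, since Opt3 does at least as well everywhere (Y: 0>-3, N: 5>4).
Opt2 is strictly dominated by Opt3 (Y: 0>-2, N: 5>4).
Opt3: no other strategy beats it everywhere (Opt1 at Y (0>-3); Opt2 at Y (0>-2)).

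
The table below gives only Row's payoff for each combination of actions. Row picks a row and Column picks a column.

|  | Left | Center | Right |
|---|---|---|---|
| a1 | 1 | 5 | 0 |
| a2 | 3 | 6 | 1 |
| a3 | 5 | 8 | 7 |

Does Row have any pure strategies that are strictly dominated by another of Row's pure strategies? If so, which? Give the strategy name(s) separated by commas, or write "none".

a1, a2

a2 strictly dominates a1 — Left: 3>1, Center: 6>5, Right: 1>0.
a2 is strictly dominated by a3 (Left: 5>3, Center: 8>6, Right: 7>1).
a3: no other strategy beats it everywhere (a1 at Left (5>1); a2 at Left (5>3)).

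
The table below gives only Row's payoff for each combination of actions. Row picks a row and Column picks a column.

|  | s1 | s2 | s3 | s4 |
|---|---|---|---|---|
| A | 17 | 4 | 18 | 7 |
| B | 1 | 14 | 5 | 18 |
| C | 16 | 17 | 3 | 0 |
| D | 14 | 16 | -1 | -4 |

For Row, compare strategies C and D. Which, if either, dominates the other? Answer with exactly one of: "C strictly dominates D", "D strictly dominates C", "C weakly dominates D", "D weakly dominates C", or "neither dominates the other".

C's payoffs vs D's, by Column's action — s1: 16>14, s2: 17>16, s3: 3>-1, s4: 0>-4.
C gives a strictly higher payoff against every action of Column, so C strictly dominates D.

C strictly dominates D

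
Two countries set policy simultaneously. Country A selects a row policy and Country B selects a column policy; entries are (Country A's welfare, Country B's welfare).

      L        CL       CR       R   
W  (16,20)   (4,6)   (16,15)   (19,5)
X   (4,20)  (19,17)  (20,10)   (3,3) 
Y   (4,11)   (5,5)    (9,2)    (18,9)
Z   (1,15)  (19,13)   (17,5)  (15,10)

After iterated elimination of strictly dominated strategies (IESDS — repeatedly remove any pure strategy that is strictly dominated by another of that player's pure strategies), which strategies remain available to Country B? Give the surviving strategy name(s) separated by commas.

Column CL is eliminated: L beats it against every remaining row (W: 20>6, X: 20>17, Y: 11>5, Z: 15>13).
Row Y is eliminated: W beats it against every remaining column (L: 16>4, CR: 16>9, R: 19>18).
For Country B, L strictly dominates CR on the remaining rows (W: 20>15, X: 20>10, Z: 15>5); eliminate CR.
Country A's strategy X is strictly dominated by W (L: 16>4, R: 19>3) and is removed.
Country A's strategy Z is strictly dominated by W (L: 16>1, R: 19>15) and is removed.
For Country B, L strictly dominates R on the remaining rows (W: 20>5); eliminate R.
Among the remaining strategies, none is strictly dominated by another pure strategy of the same player, so the elimination stops.
Surviving strategies — Country A: {W}; Country B: {L}.

L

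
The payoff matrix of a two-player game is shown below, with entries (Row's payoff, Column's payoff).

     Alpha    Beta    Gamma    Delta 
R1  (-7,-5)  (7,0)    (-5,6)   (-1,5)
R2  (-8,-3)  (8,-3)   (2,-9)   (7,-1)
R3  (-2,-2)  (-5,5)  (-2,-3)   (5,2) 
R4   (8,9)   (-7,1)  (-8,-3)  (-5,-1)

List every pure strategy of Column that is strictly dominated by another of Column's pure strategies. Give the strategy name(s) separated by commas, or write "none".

Alpha: no other strategy beats it everywhere (Beta at R2 (-3=-3); Gamma at R2 (-3>-9); Delta at R4 (9>-1)).
Beta is not dominated — it holds its own against Alpha at R1 (0>-5); Gamma at R2 (-3>-9); Delta at R3 (5>2).
Gamma is not dominated — it holds its own against Alpha at R1 (6>-5); Beta at R1 (6>0); Delta at R1 (6>5).
Delta: no other strategy beats it everywhere (Alpha at R1 (5>-5); Beta at R1 (5>0); Gamma at R2 (-1>-9)).

none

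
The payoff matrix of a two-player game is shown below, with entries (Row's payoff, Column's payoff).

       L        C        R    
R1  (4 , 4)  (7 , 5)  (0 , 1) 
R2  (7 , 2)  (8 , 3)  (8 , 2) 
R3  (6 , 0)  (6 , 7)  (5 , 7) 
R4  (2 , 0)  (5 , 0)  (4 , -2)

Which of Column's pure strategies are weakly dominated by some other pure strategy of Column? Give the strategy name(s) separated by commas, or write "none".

L: dominated, since C does at least as well everywhere (R1: 5>4, R2: 3>2, R3: 7>0, R4: 0=0).
C: no other strategy beats it everywhere (L at R1 (5>4); R at R1 (5>1)).
R: dominated, since C does at least as well everywhere (R1: 5>1, R2: 3>2, R3: 7=7, R4: 0>-2).

L, R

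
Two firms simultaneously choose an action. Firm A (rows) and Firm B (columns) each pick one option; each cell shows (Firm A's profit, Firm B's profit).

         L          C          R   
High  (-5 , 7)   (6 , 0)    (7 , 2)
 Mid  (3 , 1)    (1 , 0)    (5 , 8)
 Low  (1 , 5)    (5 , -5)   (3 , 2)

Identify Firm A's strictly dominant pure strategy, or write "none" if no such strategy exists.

none

High fails to dominate Mid at L (-5<3).
Mid fails to dominate High at C (1<6).
Low fails to dominate High at C (5<6).
No single strategy dominates all the others.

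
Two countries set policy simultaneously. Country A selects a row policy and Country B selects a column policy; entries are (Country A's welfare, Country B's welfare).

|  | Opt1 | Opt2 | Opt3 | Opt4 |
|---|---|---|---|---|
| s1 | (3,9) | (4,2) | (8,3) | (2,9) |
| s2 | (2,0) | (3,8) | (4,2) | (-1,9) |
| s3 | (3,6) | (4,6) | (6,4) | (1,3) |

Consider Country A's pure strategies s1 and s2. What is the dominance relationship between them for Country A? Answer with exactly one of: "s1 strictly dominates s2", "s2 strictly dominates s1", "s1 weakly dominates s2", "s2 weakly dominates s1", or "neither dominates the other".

s1 strictly dominates s2

s1's payoffs vs s2's, by Country B's action — Opt1: 3>2, Opt2: 4>3, Opt3: 8>4, Opt4: 2>-1.
Every comparison favours s1, so s1 strictly dominates s2.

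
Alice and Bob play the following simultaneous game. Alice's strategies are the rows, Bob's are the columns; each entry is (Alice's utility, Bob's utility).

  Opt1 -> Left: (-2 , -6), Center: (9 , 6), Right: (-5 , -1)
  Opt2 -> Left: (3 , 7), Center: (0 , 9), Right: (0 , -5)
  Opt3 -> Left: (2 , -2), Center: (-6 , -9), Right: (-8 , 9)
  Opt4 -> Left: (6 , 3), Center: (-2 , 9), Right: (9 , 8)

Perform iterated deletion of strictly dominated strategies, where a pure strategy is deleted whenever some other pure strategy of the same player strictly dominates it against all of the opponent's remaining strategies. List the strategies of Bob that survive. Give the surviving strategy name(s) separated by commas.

Alice's strategy Opt3 is strictly dominated by Opt2 (Left: 3>2, Center: 0>-6, Right: 0>-8) and is removed.
For Bob, Center strictly dominates Left on the remaining rows (Opt1: 6>-6, Opt2: 9>7, Opt4: 9>3); eliminate Left.
Column Right is eliminated: Center beats it against every remaining row (Opt1: 6>-1, Opt2: 9>-5, Opt4: 9>8).
Row Opt2 is eliminated: Opt1 beats it against every remaining column (Center: 9>0).
Alice's strategy Opt4 is strictly dominated by Opt1 (Center: 9>-2) and is removed.
Among the remaining strategies, none is strictly dominated by another pure strategy of the same player, so the elimination stops.
Surviving strategies — Alice: {Opt1}; Bob: {Center}.

Center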